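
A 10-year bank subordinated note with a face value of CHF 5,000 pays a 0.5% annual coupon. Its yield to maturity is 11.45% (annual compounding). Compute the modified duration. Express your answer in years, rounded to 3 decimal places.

8.593 years

Periodic yield y = 0.1145. First find Macaulay duration:
  t   CF        PV=CF/(1+0.1145)^t    t·PV
  1        25.00        22.4316        22.4316
  2        25.00        20.1270        40.2541
  3        25.00        18.0593        54.1778
  4        25.00        16.2039        64.8156
  5        25.00        14.5392        72.6959
  6        25.00        13.0455        78.2728
  7        25.00        11.7052        81.9365
  8        25.00        10.5027        84.0213
  9        25.00         9.4237        84.8129
  10    5,025.00     1,699.5554    16,995.5545
  Σ                  1,835.5934    17,578.9729
P = 1,835.5934; Macaulay duration = 17,578.9729 / 1,835.5934 = 9.57672 years.
Modified duration = D_Mac / (1 + y) = 9.57672 / 1.1145 = 8.59284 years.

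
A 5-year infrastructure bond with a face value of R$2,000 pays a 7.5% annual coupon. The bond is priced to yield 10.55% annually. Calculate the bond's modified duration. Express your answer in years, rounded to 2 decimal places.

3.89 years

Periodic yield y = 0.1055. First find Macaulay duration:
  t   CF        PV=CF/(1+0.1055)^t    t·PV
  1       150.00       135.6852       135.6852
  2       150.00       122.7365       245.4730
  3       150.00       111.0235       333.0706
  4       150.00       100.4283       401.7133
  5     2,150.00     1,302.1012     6,510.5058
  Σ                  1,771.9747     7,626.4479
P = 1,771.9747; Macaulay duration = 7,626.4479 / 1,771.9747 = 4.30393 years.
Modified duration = D_Mac / (1 + y) = 4.30393 / 1.1055 = 3.89319 years.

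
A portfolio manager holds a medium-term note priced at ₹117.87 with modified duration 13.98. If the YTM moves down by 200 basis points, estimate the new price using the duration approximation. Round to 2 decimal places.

Duration approximation: ΔP/P ≈ -D_mod · Δy = -13.98 × (-0.02) = +0.279600.
New price ≈ 117.87 × (1 + 0.279600) = 150.826452.

₹150.83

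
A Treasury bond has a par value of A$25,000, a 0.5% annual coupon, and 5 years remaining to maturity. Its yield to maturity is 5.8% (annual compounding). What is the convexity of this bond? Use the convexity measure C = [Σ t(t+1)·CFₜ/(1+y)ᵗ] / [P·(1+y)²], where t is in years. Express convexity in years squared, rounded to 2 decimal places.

26.39

With y = 0.058:
  t   CF        PV=CF/(1+0.058)^t    t·PV        t(t+1)·PV
  1       125.00       118.1474       118.1474         236.2949
  2       125.00       111.6706       223.3411         670.0233
  3       125.00       105.5487       316.6462       1,266.5848
  4       125.00        99.7625       399.0500       1,995.2501
  5    25,125.00    18,952.9899    94,764.9497     568,589.6980
  Σ                 19,388.1192    95,822.1344     572,757.8511
P = 19,388.1192.
Convexity = Σ t(t+1)·PV / [P·(1+y)²] = 572,757.8511 / (19,388.1192 × 1.119364) = 26.39150.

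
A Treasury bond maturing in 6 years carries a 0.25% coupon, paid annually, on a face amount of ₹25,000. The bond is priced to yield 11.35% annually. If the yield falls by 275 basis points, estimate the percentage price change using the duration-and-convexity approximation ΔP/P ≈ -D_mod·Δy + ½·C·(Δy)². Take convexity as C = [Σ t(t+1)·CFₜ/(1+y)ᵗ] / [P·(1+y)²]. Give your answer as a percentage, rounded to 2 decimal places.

+15.95%

With y = 0.1135:
  t   CF        PV=CF/(1+0.1135)^t    t·PV        t(t+1)·PV
  1        62.50        56.1293        56.1293         112.2586
  2        62.50        50.4080       100.8160         302.4481
  3        62.50        45.2699       135.8096         543.2386
  4        62.50        40.6555       162.6219         813.1097
  5        62.50        36.5114       182.5572       1,095.3431
  6    25,062.50    13,148.7074    78,892.2445     552,245.7117
  Σ                 13,377.6816    79,530.1786     555,112.1097
P = 13,377.6816; D_Mac = 5.94499 yrs; D_mod = 5.33901 yrs; C = 33.46720.
Duration effect: -5.33901 × (-0.0275) = +0.146823
Convexity effect: 0.5 × 33.46720 × (-0.0275)² = +0.0126548
ΔP/P ≈ +0.146823 + 0.0126548 = +0.159478 = +15.9478%.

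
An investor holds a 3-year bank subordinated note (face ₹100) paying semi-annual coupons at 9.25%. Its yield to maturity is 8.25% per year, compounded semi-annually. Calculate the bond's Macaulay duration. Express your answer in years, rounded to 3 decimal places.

Periodic yield y = 0.04125. Discount each cash flow and weight by its period:
  t   CF        PV=CF/(1+0.04125)^t    t·PV
  1        4.625         4.4418         4.4418
  2        4.625         4.2658         8.5316
  3        4.625         4.0968        12.2905
  4        4.625         3.9345        15.7381
  5        4.625         3.7786        18.8932
  6      104.625        82.0929       492.5572
  Σ                    102.6104       552.4523
Price P = Σ PV = 102.6104.
Macaulay duration = Σ(t·PV) / P = 552.4523 / 102.6104 = 5.38398 half-year periods.
In years: 5.38398 / 2 = 2.69199 years.

2.692 years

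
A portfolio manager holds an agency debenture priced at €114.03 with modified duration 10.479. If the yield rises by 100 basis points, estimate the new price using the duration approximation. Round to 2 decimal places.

€102.08

Duration approximation: ΔP/P ≈ -D_mod · Δy = -10.479 × (+0.01) = -0.104790.
New price ≈ 114.03 × (1 - 0.104790) = 102.0807963.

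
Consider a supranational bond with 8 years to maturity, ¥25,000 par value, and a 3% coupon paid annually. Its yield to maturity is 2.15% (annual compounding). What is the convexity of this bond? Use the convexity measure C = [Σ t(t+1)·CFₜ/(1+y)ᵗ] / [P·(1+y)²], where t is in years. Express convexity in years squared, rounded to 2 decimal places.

With y = 0.0215:
  t   CF        PV=CF/(1+0.0215)^t    t·PV        t(t+1)·PV
  1       750.00       734.2144       734.2144       1,468.4288
  2       750.00       718.7610     1,437.5221       4,312.5662
  3       750.00       703.6329     2,110.8988       8,443.5950
  4       750.00       688.8232     2,755.2929      13,776.4644
  5       750.00       674.3252     3,371.6261      20,229.7569
  6       750.00       660.1324     3,960.7943      27,725.5601
  7       750.00       646.2383     4,523.6678      36,189.3426
  8    25,750.00    21,720.5224   173,764.1790   1,563,877.6106
  Σ                 26,546.6498   192,658.1953   1,676,023.3245
P = 26,546.6498.
Convexity = Σ t(t+1)·PV / [P·(1+y)²] = 1,676,023.3245 / (26,546.6498 × 1.043462) = 60.50532.

60.51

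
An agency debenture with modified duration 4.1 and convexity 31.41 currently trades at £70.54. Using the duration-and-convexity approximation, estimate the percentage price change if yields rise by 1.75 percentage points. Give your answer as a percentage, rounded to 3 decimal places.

Duration effect: -D_mod·Δy = -4.1 × (+0.0175) = -0.071750
Convexity effect: ½·C·(Δy)² = 0.5 × 31.41 × (0.0175)² = +0.00480965625
ΔP/P ≈ -0.071750 + 0.00480965625 = -0.06694034375
= -6.694034375%.

-6.694%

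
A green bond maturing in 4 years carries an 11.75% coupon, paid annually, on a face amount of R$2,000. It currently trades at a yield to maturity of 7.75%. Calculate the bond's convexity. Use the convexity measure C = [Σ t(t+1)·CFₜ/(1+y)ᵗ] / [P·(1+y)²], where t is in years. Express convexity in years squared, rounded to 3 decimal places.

With y = 0.0775:
  t   CF        PV=CF/(1+0.0775)^t    t·PV        t(t+1)·PV
  1       235.00       218.0974       218.0974         436.1949
  2       235.00       202.4106       404.8212       1,214.4637
  3       235.00       187.8521       563.5563       2,254.2251
  4     2,235.00     1,658.0912     6,632.3648      33,161.8238
  Σ                  2,266.4514     7,818.8397      37,066.7075
P = 2,266.4514.
Convexity = Σ t(t+1)·PV / [P·(1+y)²] = 37,066.7075 / (2,266.4514 × 1.161006) = 14.08650.

14.086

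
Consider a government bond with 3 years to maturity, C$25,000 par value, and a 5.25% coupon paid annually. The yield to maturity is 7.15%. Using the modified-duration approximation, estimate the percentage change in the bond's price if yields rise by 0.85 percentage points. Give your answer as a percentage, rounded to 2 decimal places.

-2.26%

Periodic yield y = 0.0715. Modified duration first:
  t   CF        PV=CF/(1+0.0715)^t    t·PV
  1     1,312.50     1,224.9183     1,224.9183
  2     1,312.50     1,143.1809     2,286.3618
  3    26,312.50    21,388.7590    64,166.2770
  Σ                 23,756.8582    67,677.5571
P = 23,756.8582; D_Mac = 2.84876 yrs; D_mod = 2.84876/(1+0.0715) = 2.65866 yrs.
ΔP/P ≈ -D_mod · Δy = -2.65866 × (+0.0085) = -0.022599 = -2.2599%.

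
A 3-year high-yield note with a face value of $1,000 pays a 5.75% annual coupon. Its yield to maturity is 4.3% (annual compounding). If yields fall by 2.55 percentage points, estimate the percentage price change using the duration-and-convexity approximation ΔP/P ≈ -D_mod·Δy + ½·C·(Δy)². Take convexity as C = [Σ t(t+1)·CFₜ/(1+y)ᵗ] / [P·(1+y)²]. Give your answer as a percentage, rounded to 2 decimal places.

With y = 0.043:
  t   CF        PV=CF/(1+0.043)^t    t·PV        t(t+1)·PV
  1        57.50        55.1294        55.1294         110.2589
  2        57.50        52.8566       105.7132         317.1396
  3     1,057.50       932.0248     2,796.0743      11,184.2971
  Σ                  1,040.0108     2,956.9169      11,611.6956
P = 1,040.0108; D_Mac = 2.84316 yrs; D_mod = 2.72594 yrs; C = 10.26335.
Duration effect: -2.72594 × (-0.0255) = +0.069512
Convexity effect: 0.5 × 10.26335 × (-0.0255)² = +0.0033369
ΔP/P ≈ +0.069512 + 0.0033369 = +0.072848 = +7.2848%.

+7.28%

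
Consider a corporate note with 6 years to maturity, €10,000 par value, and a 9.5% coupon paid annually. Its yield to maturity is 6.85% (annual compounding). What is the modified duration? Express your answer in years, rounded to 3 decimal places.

4.598 years

Periodic yield y = 0.0685. First find Macaulay duration:
  t   CF        PV=CF/(1+0.0685)^t    t·PV
  1       950.00       889.0969       889.0969
  2       950.00       832.0981     1,664.1963
  3       950.00       778.7535     2,336.2606
  4       950.00       728.8288     2,915.3150
  5       950.00       682.1046     3,410.5230
  6    10,950.00     7,358.1216    44,148.7295
  Σ                 11,269.0035    55,364.1213
P = 11,269.0035; Macaulay duration = 55,364.1213 / 11,269.0035 = 4.91296 years.
Modified duration = D_Mac / (1 + y) = 4.91296 / 1.0685 = 4.59799 years.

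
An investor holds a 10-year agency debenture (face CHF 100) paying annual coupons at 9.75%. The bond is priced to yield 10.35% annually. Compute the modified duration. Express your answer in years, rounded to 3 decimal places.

6.121 years

Periodic yield y = 0.1035. First find Macaulay duration:
  t   CF        PV=CF/(1+0.1035)^t    t·PV
  1         9.75         8.8355         8.8355
  2         9.75         8.0068        16.0136
  3         9.75         7.2558        21.7675
  4         9.75         6.5753        26.3012
  5         9.75         5.9586        29.7929
  6         9.75         5.3997        32.3983
  7         9.75         4.8933        34.2528
  8         9.75         4.4343        35.4745
  9         9.75         4.0184        36.1656
  10      109.75        40.9903       409.9031
  Σ                     96.3680       650.9050
P = 96.3680; Macaulay duration = 650.9050 / 96.3680 = 6.75437 years.
Modified duration = D_Mac / (1 + y) = 6.75437 / 1.1035 = 6.12086 years.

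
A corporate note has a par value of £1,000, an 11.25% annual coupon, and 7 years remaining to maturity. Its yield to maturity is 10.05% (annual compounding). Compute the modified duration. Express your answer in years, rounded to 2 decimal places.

Periodic yield y = 0.1005. First find Macaulay duration:
  t   CF        PV=CF/(1+0.1005)^t    t·PV
  1       112.50       102.2263       102.2263
  2       112.50        92.8907       185.7815
  3       112.50        84.4078       253.2233
  4       112.50        76.6995       306.7979
  5       112.50        69.6951       348.4755
  6       112.50        63.3304       379.9824
  7     1,112.50       569.0752     3,983.5267
  Σ                  1,058.3250     5,560.0135
P = 1,058.3250; Macaulay duration = 5,560.0135 / 1,058.3250 = 5.25360 years.
Modified duration = D_Mac / (1 + y) = 5.25360 / 1.1005 = 4.77383 years.

4.77 years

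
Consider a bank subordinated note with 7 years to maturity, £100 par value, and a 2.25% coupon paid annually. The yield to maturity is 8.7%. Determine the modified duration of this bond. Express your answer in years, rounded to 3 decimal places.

Periodic yield y = 0.087. First find Macaulay duration:
  t   CF        PV=CF/(1+0.087)^t    t·PV
  1         2.25         2.0699         2.0699
  2         2.25         1.9042         3.8085
  3         2.25         1.7518         5.2555
  4         2.25         1.6116         6.4465
  5         2.25         1.4826         7.4132
  6         2.25         1.3640         8.1838
  7       102.25        57.0238       399.1669
  Σ                     67.2081       432.3444
P = 67.2081; Macaulay duration = 432.3444 / 67.2081 = 6.43292 years.
Modified duration = D_Mac / (1 + y) = 6.43292 / 1.087 = 5.91805 years.

5.918 years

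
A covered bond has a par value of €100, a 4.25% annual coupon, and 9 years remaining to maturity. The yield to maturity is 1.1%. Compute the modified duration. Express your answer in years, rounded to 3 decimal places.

7.752 years

Periodic yield y = 0.011. First find Macaulay duration:
  t   CF        PV=CF/(1+0.011)^t    t·PV
  1         4.25         4.2038         4.2038
  2         4.25         4.1580         8.3160
  3         4.25         4.1128        12.3383
  4         4.25         4.0680        16.2721
  5         4.25         4.0238        20.1189
  6         4.25         3.9800        23.8799
  7         4.25         3.9367        27.5568
  8         4.25         3.8939        31.1508
  9       104.25        94.4747       850.2726
  Σ                    126.8516       994.1093
P = 126.8516; Macaulay duration = 994.1093 / 126.8516 = 7.83679 years.
Modified duration = D_Mac / (1 + y) = 7.83679 / 1.011 = 7.75152 years.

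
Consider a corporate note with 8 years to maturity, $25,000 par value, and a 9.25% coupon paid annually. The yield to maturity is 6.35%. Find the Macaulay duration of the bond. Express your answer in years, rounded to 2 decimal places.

6.16 years

Periodic yield y = 0.0635. Discount each cash flow and weight by its year:
  t   CF        PV=CF/(1+0.0635)^t    t·PV
  1     2,312.50     2,174.4241     2,174.4241
  2     2,312.50     2,044.5925     4,089.1849
  3     2,312.50     1,922.5129     5,767.5386
  4     2,312.50     1,807.7225     7,230.8900
  5     2,312.50     1,699.7861     8,498.9304
  6     2,312.50     1,598.2944     9,589.7664
  7     2,312.50     1,502.8626    10,520.0383
  8    27,312.50    16,690.1984   133,521.5876
  Σ                 29,440.3935   181,392.3603
Price P = Σ PV = 29,440.3935.
Macaulay duration = Σ(t·PV) / P = 181,392.3603 / 29,440.3935 = 6.16134 years.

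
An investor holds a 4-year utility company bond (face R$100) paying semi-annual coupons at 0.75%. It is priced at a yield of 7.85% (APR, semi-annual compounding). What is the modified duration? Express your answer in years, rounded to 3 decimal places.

Periodic yield y = 0.03925. First find Macaulay duration:
  t   CF        PV=CF/(1+0.03925)^t    t·PV
  1        0.375         0.3608         0.3608
  2        0.375         0.3472         0.6944
  3        0.375         0.3341         1.0023
  4        0.375         0.3215         1.2859
  5        0.375         0.3093         1.5467
  6        0.375         0.2977         1.7859
  7        0.375         0.2864         2.0049
  8      100.375        73.7675       590.1403
  Σ                     76.0246       598.8213
P = 76.0246; Macaulay duration = 598.8213 / 76.0246 = 7.87668 half-year periods = 3.93834 years.
Modified duration = D_Mac / (1 + y) = 3.93834 / 1.03925 = 3.78960 years.

3.790 years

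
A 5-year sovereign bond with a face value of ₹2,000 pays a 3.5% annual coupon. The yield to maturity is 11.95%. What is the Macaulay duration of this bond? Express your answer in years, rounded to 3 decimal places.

Periodic yield y = 0.1195. Discount each cash flow and weight by its year:
  t   CF        PV=CF/(1+0.1195)^t    t·PV
  1        70.00        62.5279        62.5279
  2        70.00        55.8534       111.7069
  3        70.00        49.8914       149.6742
  4        70.00        44.5658       178.2632
  5     2,070.00     1,177.1989     5,885.9946
  Σ                  1,390.0375     6,388.1668
Price P = Σ PV = 1,390.0375.
Macaulay duration = Σ(t·PV) / P = 6,388.1668 / 1,390.0375 = 4.59568 years.

4.596 years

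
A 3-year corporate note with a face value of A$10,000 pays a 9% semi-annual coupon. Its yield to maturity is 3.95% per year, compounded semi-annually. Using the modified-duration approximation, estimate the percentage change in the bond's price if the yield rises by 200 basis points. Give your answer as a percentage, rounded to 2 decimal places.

Periodic yield y = 0.01975. Modified duration first:
  t   CF        PV=CF/(1+0.01975)^t    t·PV
  1       450.00       441.2846       441.2846
  2       450.00       432.7381       865.4761
  3       450.00       424.3570     1,273.0710
  4       450.00       416.1383     1,664.5531
  5       450.00       408.0787     2,040.3936
  6    10,450.00     9,292.9587    55,757.7521
  Σ                 11,415.5554    62,042.5305
P = 11,415.5554; D_Mac = 5.43491 half-year periods = 2.71746 yrs; D_mod = 2.71746/(1+0.01975) = 2.66483 yrs.
ΔP/P ≈ -D_mod · Δy = -2.66483 × (+0.02) = -0.053297 = -5.3297%.

-5.33%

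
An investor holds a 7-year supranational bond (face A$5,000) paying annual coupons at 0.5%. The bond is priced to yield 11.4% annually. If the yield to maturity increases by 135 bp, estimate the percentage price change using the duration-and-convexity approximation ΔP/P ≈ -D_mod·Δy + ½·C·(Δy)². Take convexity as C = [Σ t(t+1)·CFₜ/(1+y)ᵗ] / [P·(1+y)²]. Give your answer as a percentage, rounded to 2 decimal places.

-7.89%

With y = 0.114:
  t   CF        PV=CF/(1+0.114)^t    t·PV        t(t+1)·PV
  1        25.00        22.4417        22.4417          44.8833
  2        25.00        20.1451        40.2902         120.8707
  3        25.00        18.0836        54.2507         217.0030
  4        25.00        16.2330        64.9321         324.6603
  5        25.00        14.5718        72.8591         437.1549
  6        25.00        13.0806        78.4838         549.3867
  7     5,025.00     2,360.1507    16,521.0547     132,168.4379
  Σ                  2,464.7065    16,854.3124     133,862.3968
P = 2,464.7065; D_Mac = 6.83826 yrs; D_mod = 6.13848 yrs; C = 43.76460.
Duration effect: -6.13848 × (+0.0135) = -0.082869
Convexity effect: 0.5 × 43.76460 × (0.0135)² = +0.0039880
ΔP/P ≈ -0.082869 + 0.0039880 = -0.078881 = -7.8881%.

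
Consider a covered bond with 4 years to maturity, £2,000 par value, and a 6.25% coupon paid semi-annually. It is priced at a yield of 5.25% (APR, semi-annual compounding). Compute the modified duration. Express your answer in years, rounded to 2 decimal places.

3.52 years

Periodic yield y = 0.02625. First find Macaulay duration:
  t   CF        PV=CF/(1+0.02625)^t    t·PV
  1        62.50        60.9013        60.9013
  2        62.50        59.3436       118.6871
  3        62.50        57.8256       173.4769
  4        62.50        56.3466       225.3862
  5        62.50        54.9053       274.5264
  6        62.50        53.5009       321.0053
  7        62.50        52.1324       364.9269
  8     2,062.50     1,676.3650    13,410.9204
  Σ                  2,071.3207    14,949.8306
P = 2,071.3207; Macaulay duration = 14,949.8306 / 2,071.3207 = 7.21754 half-year periods = 3.60877 years.
Modified duration = D_Mac / (1 + y) = 3.60877 / 1.02625 = 3.51646 years.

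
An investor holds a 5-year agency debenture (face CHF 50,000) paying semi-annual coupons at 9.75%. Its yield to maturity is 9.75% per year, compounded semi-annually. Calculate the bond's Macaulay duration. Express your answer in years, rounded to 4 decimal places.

Periodic yield y = 0.04875. Discount each cash flow and weight by its period:
  t   CF        PV=CF/(1+0.04875)^t    t·PV
  1     2,437.50     2,324.1955     2,324.1955
  2     2,437.50     2,216.1578     4,432.3156
  3     2,437.50     2,113.1421     6,339.4263
  4     2,437.50     2,014.9150     8,059.6600
  5     2,437.50     1,921.2539     9,606.2693
  6     2,437.50     1,831.9465    10,991.6789
  7     2,437.50     1,746.7904    12,227.5331
  8     2,437.50     1,665.5928    13,324.7424
  9     2,437.50     1,588.1695    14,293.5258
  10   52,437.50    32,577.8365   325,778.3653
  Σ                 50,000.0000   407,377.7121
Price P = Σ PV = 50,000.0000.
Macaulay duration = Σ(t·PV) / P = 407,377.7121 / 50,000.0000 = 8.14755 half-year periods.
In years: 8.14755 / 2 = 4.07378 years.

4.0738 years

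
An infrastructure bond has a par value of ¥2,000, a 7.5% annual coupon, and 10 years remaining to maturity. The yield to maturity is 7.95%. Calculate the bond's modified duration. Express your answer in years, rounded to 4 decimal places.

6.7942 years

Periodic yield y = 0.0795. First find Macaulay duration:
  t   CF        PV=CF/(1+0.0795)^t    t·PV
  1       150.00       138.9532       138.9532
  2       150.00       128.7200       257.4400
  3       150.00       119.2404       357.7211
  4       150.00       110.4589       441.8356
  5       150.00       102.3241       511.6206
  6       150.00        94.7884       568.7306
  7       150.00        87.8077       614.6541
  8       150.00        81.3411       650.7289
  9       150.00        75.3507       678.1565
  10    2,150.00     1,000.4883    10,004.8825
  Σ                  1,939.4728    14,224.7231
P = 1,939.4728; Macaulay duration = 14,224.7231 / 1,939.4728 = 7.33432 years.
Modified duration = D_Mac / (1 + y) = 7.33432 / 1.0795 = 6.79419 years.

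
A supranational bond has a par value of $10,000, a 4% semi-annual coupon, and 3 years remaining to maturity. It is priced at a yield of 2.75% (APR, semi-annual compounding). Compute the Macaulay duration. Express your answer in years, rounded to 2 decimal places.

2.86 years

Periodic yield y = 0.01375. Discount each cash flow and weight by its period:
  t   CF        PV=CF/(1+0.01375)^t    t·PV
  1       200.00       197.2873       197.2873
  2       200.00       194.6114       389.2228
  3       200.00       191.9718       575.9153
  4       200.00       189.3680       757.4719
  5       200.00       186.7995       933.9974
  6    10,200.00     9,397.5570    56,385.3420
  Σ                 10,357.5949    59,239.2367
Price P = Σ PV = 10,357.5949.
Macaulay duration = Σ(t·PV) / P = 59,239.2367 / 10,357.5949 = 5.71940 half-year periods.
In years: 5.71940 / 2 = 2.85970 years.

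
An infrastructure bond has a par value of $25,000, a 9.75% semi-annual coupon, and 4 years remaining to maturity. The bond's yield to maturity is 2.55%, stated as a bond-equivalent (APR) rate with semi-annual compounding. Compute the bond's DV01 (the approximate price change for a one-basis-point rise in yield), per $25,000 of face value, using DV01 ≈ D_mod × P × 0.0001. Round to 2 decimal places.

Periodic yield y = 0.01275.
  t   CF        PV=CF/(1+0.01275)^t    t·PV
  1     1,218.75     1,203.4066     1,203.4066
  2     1,218.75     1,188.2563     2,376.5126
  3     1,218.75     1,173.2968     3,519.8903
  4     1,218.75     1,158.5256     4,634.1023
  5     1,218.75     1,143.9403     5,719.7016
  6     1,218.75     1,129.5387     6,777.2322
  7     1,218.75     1,115.3184     7,807.2288
  8    26,218.75    23,691.5769   189,532.6150
  Σ                 31,803.8595   221,570.6894
P = 31,803.8595; D_Mac = 6.96679 half-year periods = 3.48339 yrs; D_mod = 3.43954 yrs.
DV01 ≈ 3.43954 × 31,803.8595 × 0.0001 = 10.939061.

$10.94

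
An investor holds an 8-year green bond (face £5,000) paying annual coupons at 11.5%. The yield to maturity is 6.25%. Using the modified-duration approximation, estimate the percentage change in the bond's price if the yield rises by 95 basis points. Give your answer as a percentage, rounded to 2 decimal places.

-5.33%

Periodic yield y = 0.0625. Modified duration first:
  t   CF        PV=CF/(1+0.0625)^t    t·PV
  1       575.00       541.1765       541.1765
  2       575.00       509.3426     1,018.6851
  3       575.00       479.3812     1,438.1437
  4       575.00       451.1823     1,804.7293
  5       575.00       424.6422     2,123.2110
  6       575.00       399.6632     2,397.9795
  7       575.00       376.1536     2,633.0755
  8     5,575.00     3,432.5223    27,460.1781
  Σ                  6,614.0639    39,417.1787
P = 6,614.0639; D_Mac = 5.95960 yrs; D_mod = 5.95960/(1+0.0625) = 5.60904 yrs.
ΔP/P ≈ -D_mod · Δy = -5.60904 × (+0.0095) = -0.053286 = -5.3286%.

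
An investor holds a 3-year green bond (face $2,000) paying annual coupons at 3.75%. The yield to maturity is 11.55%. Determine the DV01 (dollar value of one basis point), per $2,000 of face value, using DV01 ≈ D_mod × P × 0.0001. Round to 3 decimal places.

$0.419

Periodic yield y = 0.1155.
  t   CF        PV=CF/(1+0.1155)^t    t·PV
  1        75.00        67.2344        67.2344
  2        75.00        60.2729       120.5458
  3     2,075.00     1,494.8905     4,484.6715
  Σ                  1,622.3978     4,672.4517
P = 1,622.3978; D_Mac = 2.87997 yrs; D_mod = 2.58177 yrs.
DV01 ≈ 2.58177 × 1,622.3978 × 0.0001 = 0.418866.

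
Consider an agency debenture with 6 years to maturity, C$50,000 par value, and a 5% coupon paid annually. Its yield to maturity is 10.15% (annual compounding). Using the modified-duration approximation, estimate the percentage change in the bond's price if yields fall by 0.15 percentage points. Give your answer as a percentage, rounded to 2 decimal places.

Periodic yield y = 0.1015. Modified duration first:
  t   CF        PV=CF/(1+0.1015)^t    t·PV
  1     2,500.00     2,269.6323     2,269.6323
  2     2,500.00     2,060.4923     4,120.9847
  3     2,500.00     1,870.6240     5,611.8720
  4     2,500.00     1,698.2515     6,793.0059
  5     2,500.00     1,541.7626     7,708.8129
  6    52,500.00    29,393.5672   176,361.4029
  Σ                 38,834.3299   202,865.7108
P = 38,834.3299; D_Mac = 5.22388 yrs; D_mod = 5.22388/(1+0.1015) = 4.74251 yrs.
ΔP/P ≈ -D_mod · Δy = -4.74251 × (-0.0015) = +0.007114 = +0.7114%.

+0.71%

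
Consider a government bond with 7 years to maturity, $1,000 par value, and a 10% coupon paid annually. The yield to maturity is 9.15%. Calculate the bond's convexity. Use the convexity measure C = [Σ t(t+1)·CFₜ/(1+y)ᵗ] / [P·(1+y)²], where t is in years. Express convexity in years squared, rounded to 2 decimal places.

With y = 0.0915:
  t   CF        PV=CF/(1+0.0915)^t    t·PV        t(t+1)·PV
  1       100.00        91.6170        91.6170         183.2341
  2       100.00        83.9368       167.8736         503.6209
  3       100.00        76.9004       230.7013         922.8052
  4       100.00        70.4539       281.8156       1,409.0780
  5       100.00        64.5478       322.7389       1,936.4334
  6       100.00        59.1368       354.8206       2,483.7441
  7     1,100.00       595.9729     4,171.8102      33,374.4818
  Σ                  1,042.5656     5,621.3773      40,813.3975
P = 1,042.5656.
Convexity = Σ t(t+1)·PV / [P·(1+y)²] = 40,813.3975 / (1,042.5656 × 1.191372) = 32.85881.

32.86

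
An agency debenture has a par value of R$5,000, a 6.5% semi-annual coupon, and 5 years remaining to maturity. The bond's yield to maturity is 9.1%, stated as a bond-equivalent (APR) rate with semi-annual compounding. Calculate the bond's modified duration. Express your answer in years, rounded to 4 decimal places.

Periodic yield y = 0.0455. First find Macaulay duration:
  t   CF        PV=CF/(1+0.0455)^t    t·PV
  1       162.50       155.4280       155.4280
  2       162.50       148.6638       297.3276
  3       162.50       142.1940       426.5820
  4       162.50       136.0057       544.0229
  5       162.50       130.0868       650.4339
  6       162.50       124.4254       746.5526
  7       162.50       119.0105       833.0732
  8       162.50       113.8311       910.6491
  9       162.50       108.8772       979.8950
  10    5,162.50     3,308.4128    33,084.1281
  Σ                  4,486.9354    38,628.0924
P = 4,486.9354; Macaulay duration = 38,628.0924 / 4,486.9354 = 8.60901 half-year periods = 4.30451 years.
Modified duration = D_Mac / (1 + y) = 4.30451 / 1.0455 = 4.11718 years.

4.1172 years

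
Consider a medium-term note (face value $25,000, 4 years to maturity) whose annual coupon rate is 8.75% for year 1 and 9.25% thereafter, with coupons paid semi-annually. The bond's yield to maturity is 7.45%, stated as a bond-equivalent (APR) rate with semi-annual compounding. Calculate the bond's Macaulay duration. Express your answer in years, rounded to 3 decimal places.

Periodic yield y = 0.03725. Discount each cash flow and weight by its period:
  t   CF        PV=CF/(1+0.03725)^t    t·PV
  1     1,093.75     1,054.4710     1,054.4710
  2     1,093.75     1,016.6025     2,033.2050
  3     1,156.25     1,036.0994     3,108.2982
  4     1,156.25       998.8907     3,995.5628
  5     1,156.25       963.0183     4,815.0914
  6     1,156.25       928.4341     5,570.6046
  7     1,156.25       895.0919     6,265.6435
  8    26,156.25    19,521.2639   156,170.1109
  Σ                 26,413.8717   183,012.9873
Price P = Σ PV = 26,413.8717.
Macaulay duration = Σ(t·PV) / P = 183,012.9873 / 26,413.8717 = 6.92867 half-year periods.
In years: 6.92867 / 2 = 3.46433 years.

3.464 years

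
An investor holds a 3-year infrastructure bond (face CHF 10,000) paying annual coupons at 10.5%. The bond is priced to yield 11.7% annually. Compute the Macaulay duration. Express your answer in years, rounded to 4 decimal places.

Periodic yield y = 0.117. Discount each cash flow and weight by its year:
  t   CF        PV=CF/(1+0.117)^t    t·PV
  1     1,050.00       940.0179       940.0179
  2     1,050.00       841.5559     1,683.1117
  3    11,050.00     7,928.7141    23,786.1423
  Σ                  9,710.2879    26,409.2720
Price P = Σ PV = 9,710.2879.
Macaulay duration = Σ(t·PV) / P = 26,409.2720 / 9,710.2879 = 2.71972 years.

2.7197 years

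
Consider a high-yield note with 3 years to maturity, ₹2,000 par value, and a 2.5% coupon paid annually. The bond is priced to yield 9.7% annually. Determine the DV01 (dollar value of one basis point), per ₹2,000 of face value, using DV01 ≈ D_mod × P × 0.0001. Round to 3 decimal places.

₹0.436

Periodic yield y = 0.097.
  t   CF        PV=CF/(1+0.097)^t    t·PV
  1        50.00        45.5789        45.5789
  2        50.00        41.5486        83.0973
  3     2,050.00     1,552.8660     4,658.5980
  Σ                  1,639.9935     4,787.2741
P = 1,639.9935; D_Mac = 2.91908 yrs; D_mod = 2.66097 yrs.
DV01 ≈ 2.66097 × 1,639.9935 × 0.0001 = 0.436397.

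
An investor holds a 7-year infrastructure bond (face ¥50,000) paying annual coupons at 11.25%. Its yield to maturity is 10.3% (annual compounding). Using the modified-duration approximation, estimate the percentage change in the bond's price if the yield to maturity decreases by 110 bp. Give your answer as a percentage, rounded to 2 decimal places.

Periodic yield y = 0.103. Modified duration first:
  t   CF        PV=CF/(1+0.103)^t    t·PV
  1     5,625.00     5,099.7280     5,099.7280
  2     5,625.00     4,623.5068     9,247.0136
  3     5,625.00     4,191.7559    12,575.2678
  4     5,625.00     3,800.3227    15,201.2908
  5     5,625.00     3,445.4422    17,227.2108
  6     5,625.00     3,123.7010    18,742.2058
  7    55,625.00    28,005.3779   196,037.6451
  Σ                 52,289.8345   274,130.3621
P = 52,289.8345; D_Mac = 5.24252 yrs; D_mod = 5.24252/(1+0.103) = 4.75296 yrs.
ΔP/P ≈ -D_mod · Δy = -4.75296 × (-0.011) = +0.052283 = +5.2283%.

+5.23%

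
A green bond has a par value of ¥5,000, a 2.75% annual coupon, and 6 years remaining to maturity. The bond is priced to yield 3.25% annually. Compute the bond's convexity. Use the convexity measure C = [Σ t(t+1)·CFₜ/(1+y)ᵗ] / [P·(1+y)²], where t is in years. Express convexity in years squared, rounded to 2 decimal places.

With y = 0.0325:
  t   CF        PV=CF/(1+0.0325)^t    t·PV        t(t+1)·PV
  1       137.50       133.1719       133.1719         266.3438
  2       137.50       128.9801       257.9601         773.8804
  3       137.50       124.9202       374.7605       1,499.0419
  4       137.50       120.9880       483.9522       2,419.7609
  5       137.50       117.1797       585.8985       3,515.3911
  6     5,137.50     4,240.4454    25,442.6722     178,098.7057
  Σ                  4,865.6853    27,278.4154     186,573.1238
P = 4,865.6853.
Convexity = Σ t(t+1)·PV / [P·(1+y)²] = 186,573.1238 / (4,865.6853 × 1.066056) = 35.96872.

35.97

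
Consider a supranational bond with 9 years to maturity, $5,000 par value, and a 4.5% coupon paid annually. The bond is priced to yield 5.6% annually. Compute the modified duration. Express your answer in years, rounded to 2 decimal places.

Periodic yield y = 0.056. First find Macaulay duration:
  t   CF        PV=CF/(1+0.056)^t    t·PV
  1       225.00       213.0682       213.0682
  2       225.00       201.7691       403.5382
  3       225.00       191.0692       573.2077
  4       225.00       180.9368       723.7471
  5       225.00       171.3416       856.7082
  6       225.00       162.2553       973.5321
  7       225.00       153.6509     1,075.5563
  8       225.00       145.5027     1,164.0219
  9     5,225.00     3,199.7130    28,797.4173
  Σ                  4,619.3070    34,780.7970
P = 4,619.3070; Macaulay duration = 34,780.7970 / 4,619.3070 = 7.52944 years.
Modified duration = D_Mac / (1 + y) = 7.52944 / 1.056 = 7.13015 years.

7.13 years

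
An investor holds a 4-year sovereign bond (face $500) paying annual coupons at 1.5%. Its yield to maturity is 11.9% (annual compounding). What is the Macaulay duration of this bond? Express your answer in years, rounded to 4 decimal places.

3.8904 years

Periodic yield y = 0.119. Discount each cash flow and weight by its year:
  t   CF        PV=CF/(1+0.119)^t    t·PV
  1         7.50         6.7024         6.7024
  2         7.50         5.9896        11.9793
  3         7.50         5.3527        16.0580
  4       507.50       323.6799     1,294.7195
  Σ                    341.7246     1,329.4592
Price P = Σ PV = 341.7246.
Macaulay duration = Σ(t·PV) / P = 1,329.4592 / 341.7246 = 3.89044 years.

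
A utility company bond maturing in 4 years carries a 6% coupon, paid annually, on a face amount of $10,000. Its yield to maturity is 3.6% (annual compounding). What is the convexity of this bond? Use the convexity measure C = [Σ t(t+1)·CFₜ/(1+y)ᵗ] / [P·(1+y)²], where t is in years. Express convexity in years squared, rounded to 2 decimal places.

16.70

With y = 0.036:
  t   CF        PV=CF/(1+0.036)^t    t·PV        t(t+1)·PV
  1       600.00       579.1506       579.1506       1,158.3012
  2       600.00       559.0257     1,118.0513       3,354.1539
  3       600.00       539.6001     1,618.8002       6,475.2006
  4    10,600.00     9,201.6740    36,806.6961     184,033.4803
  Σ                 10,879.4503    40,122.6981     195,021.1361
P = 10,879.4503.
Convexity = Σ t(t+1)·PV / [P·(1+y)²] = 195,021.1361 / (10,879.4503 × 1.073296) = 16.70149.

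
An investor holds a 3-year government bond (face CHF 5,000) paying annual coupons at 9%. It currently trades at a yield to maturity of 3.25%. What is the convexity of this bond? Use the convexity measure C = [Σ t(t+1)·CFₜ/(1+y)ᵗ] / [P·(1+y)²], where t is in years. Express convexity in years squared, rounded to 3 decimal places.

10.144

With y = 0.0325:
  t   CF        PV=CF/(1+0.0325)^t    t·PV        t(t+1)·PV
  1       450.00       435.8354       435.8354         871.6707
  2       450.00       422.1166       844.2331       2,532.6994
  3     5,450.00     4,951.3807    14,854.1422      59,416.5686
  Σ                  5,809.3326    16,134.2106      62,820.9387
P = 5,809.3326.
Convexity = Σ t(t+1)·PV / [P·(1+y)²] = 62,820.9387 / (5,809.3326 × 1.066056) = 10.14374.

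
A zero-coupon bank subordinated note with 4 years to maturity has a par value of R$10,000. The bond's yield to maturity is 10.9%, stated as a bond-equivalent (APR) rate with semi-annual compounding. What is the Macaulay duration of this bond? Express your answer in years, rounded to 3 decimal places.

A zero-coupon bond has a single cash flow at maturity, so its Macaulay duration equals its maturity: 4 years.
(Equivalently: 8 semi-annual periods ÷ 2 = 4 years.)

4.000 years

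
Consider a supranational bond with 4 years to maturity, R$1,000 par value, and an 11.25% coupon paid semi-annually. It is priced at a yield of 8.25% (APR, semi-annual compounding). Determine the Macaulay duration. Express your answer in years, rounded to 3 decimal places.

3.365 years

Periodic yield y = 0.04125. Discount each cash flow and weight by its period:
  t   CF        PV=CF/(1+0.04125)^t    t·PV
  1        56.25        54.0216        54.0216
  2        56.25        51.8815       103.7630
  3        56.25        49.8262       149.4785
  4        56.25        47.8523       191.4090
  5        56.25        45.9566       229.7828
  6        56.25        44.1359       264.8157
  7        56.25        42.3875       296.7122
  8     1,056.25       764.4104     6,115.2835
  Σ                  1,100.4719     7,405.2663
Price P = Σ PV = 1,100.4719.
Macaulay duration = Σ(t·PV) / P = 7,405.2663 / 1,100.4719 = 6.72917 half-year periods.
In years: 6.72917 / 2 = 3.36459 years.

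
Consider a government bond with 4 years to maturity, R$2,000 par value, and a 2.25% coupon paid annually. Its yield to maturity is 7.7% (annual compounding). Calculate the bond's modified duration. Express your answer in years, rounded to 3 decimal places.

3.578 years

Periodic yield y = 0.077. First find Macaulay duration:
  t   CF        PV=CF/(1+0.077)^t    t·PV
  1        45.00        41.7827        41.7827
  2        45.00        38.7955        77.5910
  3        45.00        36.0218       108.0654
  4     2,045.00     1,519.9542     6,079.8168
  Σ                  1,636.5542     6,307.2558
P = 1,636.5542; Macaulay duration = 6,307.2558 / 1,636.5542 = 3.85399 years.
Modified duration = D_Mac / (1 + y) = 3.85399 / 1.077 = 3.57845 years.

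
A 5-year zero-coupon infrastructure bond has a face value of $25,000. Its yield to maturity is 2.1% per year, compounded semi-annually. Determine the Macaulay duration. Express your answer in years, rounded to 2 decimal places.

5.00 years

A zero-coupon bond has a single cash flow at maturity, so its Macaulay duration equals its maturity: 5 years.
(Equivalently: 10 semi-annual periods ÷ 2 = 5 years.)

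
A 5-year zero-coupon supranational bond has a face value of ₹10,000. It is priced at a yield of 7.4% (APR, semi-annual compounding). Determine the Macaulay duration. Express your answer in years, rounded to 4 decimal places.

5.0000 years

A zero-coupon bond has a single cash flow at maturity, so its Macaulay duration equals its maturity: 5 years.
(Equivalently: 10 semi-annual periods ÷ 2 = 5 years.)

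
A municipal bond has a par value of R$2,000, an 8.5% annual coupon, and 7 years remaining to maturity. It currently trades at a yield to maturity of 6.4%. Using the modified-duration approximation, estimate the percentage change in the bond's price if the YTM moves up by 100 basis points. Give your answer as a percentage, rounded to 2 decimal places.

Periodic yield y = 0.064. Modified duration first:
  t   CF        PV=CF/(1+0.064)^t    t·PV
  1       170.00       159.7744       159.7744
  2       170.00       150.1639       300.3279
  3       170.00       141.1315       423.3946
  4       170.00       132.6424       530.5696
  5       170.00       124.6639       623.3196
  6       170.00       117.1653       702.9920
  7     2,170.00     1,405.6213     9,839.3493
  Σ                  2,231.1629    12,579.7275
P = 2,231.1629; D_Mac = 5.63819 yrs; D_mod = 5.63819/(1+0.064) = 5.29905 yrs.
ΔP/P ≈ -D_mod · Δy = -5.29905 × (+0.01) = -0.052991 = -5.2991%.

-5.30%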